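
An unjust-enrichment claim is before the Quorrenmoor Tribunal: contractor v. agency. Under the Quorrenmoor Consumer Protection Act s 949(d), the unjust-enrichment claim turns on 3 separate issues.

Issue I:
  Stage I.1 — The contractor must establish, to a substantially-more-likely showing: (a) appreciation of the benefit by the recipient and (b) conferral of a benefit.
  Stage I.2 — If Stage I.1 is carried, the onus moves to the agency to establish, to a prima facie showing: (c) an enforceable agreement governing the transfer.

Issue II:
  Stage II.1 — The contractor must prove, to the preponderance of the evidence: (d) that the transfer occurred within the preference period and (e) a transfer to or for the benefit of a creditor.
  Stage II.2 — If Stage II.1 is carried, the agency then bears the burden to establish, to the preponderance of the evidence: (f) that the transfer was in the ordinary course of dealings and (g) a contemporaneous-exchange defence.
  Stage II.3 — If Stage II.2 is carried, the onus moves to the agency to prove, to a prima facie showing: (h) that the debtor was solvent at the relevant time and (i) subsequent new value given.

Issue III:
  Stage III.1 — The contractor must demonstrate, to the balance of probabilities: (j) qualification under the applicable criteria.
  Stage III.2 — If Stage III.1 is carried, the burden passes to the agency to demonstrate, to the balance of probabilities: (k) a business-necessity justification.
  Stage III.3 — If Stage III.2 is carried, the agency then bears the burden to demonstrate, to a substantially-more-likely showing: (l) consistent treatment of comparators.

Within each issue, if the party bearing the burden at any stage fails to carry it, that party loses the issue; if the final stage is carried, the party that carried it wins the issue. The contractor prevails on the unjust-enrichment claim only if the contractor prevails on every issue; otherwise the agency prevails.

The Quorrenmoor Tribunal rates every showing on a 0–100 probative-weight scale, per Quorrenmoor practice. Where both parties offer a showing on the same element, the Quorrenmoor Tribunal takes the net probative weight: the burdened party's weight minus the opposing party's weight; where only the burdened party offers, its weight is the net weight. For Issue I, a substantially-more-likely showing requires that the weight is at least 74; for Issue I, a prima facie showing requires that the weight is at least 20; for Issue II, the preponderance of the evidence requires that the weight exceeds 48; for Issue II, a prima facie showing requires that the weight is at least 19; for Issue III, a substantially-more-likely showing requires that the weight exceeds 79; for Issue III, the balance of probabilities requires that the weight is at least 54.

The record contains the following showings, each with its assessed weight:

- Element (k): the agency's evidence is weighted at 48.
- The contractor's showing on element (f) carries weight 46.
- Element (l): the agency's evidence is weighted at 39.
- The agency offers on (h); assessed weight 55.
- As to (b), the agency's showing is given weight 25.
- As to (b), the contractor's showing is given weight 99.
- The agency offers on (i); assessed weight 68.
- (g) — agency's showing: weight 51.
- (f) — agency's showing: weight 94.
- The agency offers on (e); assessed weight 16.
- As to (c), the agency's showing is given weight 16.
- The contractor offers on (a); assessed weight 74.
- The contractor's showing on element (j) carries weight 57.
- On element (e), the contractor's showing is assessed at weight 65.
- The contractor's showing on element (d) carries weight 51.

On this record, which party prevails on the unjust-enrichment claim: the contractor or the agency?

contractor

— Issue I —
Stage I.1 (contractor, a substantially-more-likely showing, weight is at least 74): (a) 74 ≥ 74 — meets; (b) net 99−25=74 ≥ 74 — meets.
  Stage I.1 is satisfied; the onus moves to the agency.
Stage I.2 (agency, a prima facie showing, weight is at least 20): (c) 16 < 20 — fails.
  Stage I.2 not carried; the agency fails its burden.
The analysis ends at Stage I.2; the contractor prevails on this issue.
— Issue II —
Stage II.1 (contractor, the preponderance of the evidence, weight exceeds 48): (d) 51 > 48 — meets; (e) net 65−16=49 > 48 — meets.
  All elements met. The burden passes to the agency.
Stage II.2 (agency, the preponderance of the evidence, weight exceeds 48): (f) net 94−46=48 ≤ 48 — fails; (g) 51 > 48 — meets.
  Stage II.2 not carried; the agency fails its burden.
The contractor prevails on this issue.
— Issue III —
Stage III.1 — burden on contractor; standard: the balance of probabilities (weight is at least 54).
    (j): 57 ≥ 54 [met]
  The contractor carries Stage III.1; the agency now bears the burden.
Stage III.2 — burden on agency; standard: the balance of probabilities (weight is at least 54).
    (k): 48 < 54 [not met]
  Stage III.2 not carried; the agency fails its burden.
So the contractor prevails on this issue.
Per-issue: Issue I → contractor; Issue II → contractor; Issue III → contractor. The contractor must prevail on every issue; overall, the contractor prevails.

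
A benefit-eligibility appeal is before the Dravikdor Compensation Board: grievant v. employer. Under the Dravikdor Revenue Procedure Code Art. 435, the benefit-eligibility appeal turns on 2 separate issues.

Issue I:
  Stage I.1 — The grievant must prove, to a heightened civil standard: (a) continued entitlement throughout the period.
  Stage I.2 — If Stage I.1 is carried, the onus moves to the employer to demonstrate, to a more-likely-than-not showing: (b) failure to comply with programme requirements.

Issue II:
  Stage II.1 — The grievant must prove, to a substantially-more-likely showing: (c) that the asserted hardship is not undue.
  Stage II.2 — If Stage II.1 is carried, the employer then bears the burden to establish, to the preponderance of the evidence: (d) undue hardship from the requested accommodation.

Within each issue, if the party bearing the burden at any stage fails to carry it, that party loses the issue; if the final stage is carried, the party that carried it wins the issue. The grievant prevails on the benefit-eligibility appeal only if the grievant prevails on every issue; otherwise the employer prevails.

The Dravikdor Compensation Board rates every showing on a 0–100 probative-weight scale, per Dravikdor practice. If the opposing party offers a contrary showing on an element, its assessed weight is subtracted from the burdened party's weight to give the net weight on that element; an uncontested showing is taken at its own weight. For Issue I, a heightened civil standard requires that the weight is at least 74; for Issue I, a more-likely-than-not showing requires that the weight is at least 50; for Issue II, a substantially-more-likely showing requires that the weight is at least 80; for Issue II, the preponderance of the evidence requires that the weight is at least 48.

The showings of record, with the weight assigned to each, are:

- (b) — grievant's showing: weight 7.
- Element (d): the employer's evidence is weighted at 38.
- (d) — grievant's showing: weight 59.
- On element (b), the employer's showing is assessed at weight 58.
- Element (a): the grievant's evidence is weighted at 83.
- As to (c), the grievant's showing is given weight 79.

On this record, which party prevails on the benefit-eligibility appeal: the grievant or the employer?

— Issue I —
Stage I.1 — burden on grievant; standard: a heightened civil standard (weight is at least 74).
    (a): 83 ≥ 74 [met]
  Stage I.1 is satisfied; the onus moves to the employer.
Stage I.2 — burden on employer; standard: a more-likely-than-not showing (weight is at least 50).
    (b): 58 − 7 = 51 ≥ 50 [met]
  All elements met at the final stage.
Every stage carried; the employer prevails on this issue.
— Issue II —
Stage II.1 — burden on grievant; standard: a substantially-more-likely showing (weight is at least 80).
    (c): 79 < 80 [not met]
  The grievant does not carry Stage II.1.
The employer prevails on this issue.
Per-issue: Issue I → employer; Issue II → employer. The grievant must prevail on every issue; overall, the employer prevails.

employer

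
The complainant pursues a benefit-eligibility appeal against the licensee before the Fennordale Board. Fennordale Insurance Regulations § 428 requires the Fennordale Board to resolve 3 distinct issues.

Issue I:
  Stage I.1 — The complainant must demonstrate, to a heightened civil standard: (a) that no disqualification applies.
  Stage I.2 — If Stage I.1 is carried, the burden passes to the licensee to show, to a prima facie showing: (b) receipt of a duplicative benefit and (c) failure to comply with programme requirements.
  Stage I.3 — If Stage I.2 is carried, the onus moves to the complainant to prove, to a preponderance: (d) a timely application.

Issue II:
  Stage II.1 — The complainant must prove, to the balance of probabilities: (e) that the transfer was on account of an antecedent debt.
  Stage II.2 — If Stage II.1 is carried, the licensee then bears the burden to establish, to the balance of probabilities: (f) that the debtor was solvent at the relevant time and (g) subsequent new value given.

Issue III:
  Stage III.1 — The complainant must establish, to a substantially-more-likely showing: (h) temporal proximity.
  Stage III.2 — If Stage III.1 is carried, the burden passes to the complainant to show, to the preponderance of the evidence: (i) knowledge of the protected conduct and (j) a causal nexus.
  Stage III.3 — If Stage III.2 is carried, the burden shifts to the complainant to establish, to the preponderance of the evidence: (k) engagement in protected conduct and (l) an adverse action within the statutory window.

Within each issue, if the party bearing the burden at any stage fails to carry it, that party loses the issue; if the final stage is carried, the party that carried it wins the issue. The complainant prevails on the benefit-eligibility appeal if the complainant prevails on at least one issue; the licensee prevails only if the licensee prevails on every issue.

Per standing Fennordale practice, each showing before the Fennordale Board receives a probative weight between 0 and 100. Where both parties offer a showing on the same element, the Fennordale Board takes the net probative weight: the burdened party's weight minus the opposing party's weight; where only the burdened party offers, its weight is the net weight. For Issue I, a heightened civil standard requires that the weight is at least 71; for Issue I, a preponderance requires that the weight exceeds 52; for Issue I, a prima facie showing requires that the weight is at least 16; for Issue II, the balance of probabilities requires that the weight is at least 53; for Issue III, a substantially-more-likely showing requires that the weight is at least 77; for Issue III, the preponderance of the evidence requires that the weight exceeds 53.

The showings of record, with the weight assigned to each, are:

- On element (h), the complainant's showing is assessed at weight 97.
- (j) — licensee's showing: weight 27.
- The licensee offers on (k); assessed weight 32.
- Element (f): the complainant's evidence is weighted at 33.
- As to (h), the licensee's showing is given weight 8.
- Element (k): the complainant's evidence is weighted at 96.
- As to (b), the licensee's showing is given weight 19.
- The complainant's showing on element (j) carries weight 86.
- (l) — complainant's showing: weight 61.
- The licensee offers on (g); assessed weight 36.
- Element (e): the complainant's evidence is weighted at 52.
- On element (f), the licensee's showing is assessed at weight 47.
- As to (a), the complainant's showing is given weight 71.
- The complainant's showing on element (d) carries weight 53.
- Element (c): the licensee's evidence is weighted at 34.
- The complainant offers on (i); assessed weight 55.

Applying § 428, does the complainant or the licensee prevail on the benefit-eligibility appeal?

— Issue I —
At Stage I.1 the complainant must meet a heightened civil standard (weight is at least 71): on (a) the weight is 71, ≥ 71, so (a) meets the standard.
  The complainant carries Stage I.1; the licensee now bears the burden.
At Stage I.2 the licensee must meet a prima facie showing (weight is at least 16): on (b) the weight is 19, which does reach 16, so (b) meets the standard; on (c) the weight is 34, which does reach 16, so (c) meets the standard.
  The licensee carries Stage I.2; the complainant now bears the burden.
At Stage I.3 the complainant must meet a preponderance (weight exceeds 52): on (d) the weight is 53, which does exceed 52, so (d) meets the standard.
  All elements met at the final stage.
With every stage satisfied, the complainant prevails on this issue.
— Issue II —
At Stage II.1 the complainant must meet the balance of probabilities (weight is at least 53): on (e) the weight is 52, < 53, so (e) does not meet the standard.
  Stage II.1 not carried; the complainant fails its burden.
So the licensee prevails on this issue.
— Issue III —
Stage III.1 (complainant, a substantially-more-likely showing, weight is at least 77): (h) net 97−8=89 ≥ 77 — meets.
  Stage III.1 is satisfied; the complainant continues to bear the burden.
Stage III.2 (complainant, the preponderance of the evidence, weight exceeds 53): (i) 55 > 53 — meets; (j) net 86−27=59 > 53 — meets.
  All elements met. The complainant retains the burden for Stage III.3.
Stage III.3 (complainant, the preponderance of the evidence, weight exceeds 53): (k) net 96−32=64 > 53 — meets; (l) 61 > 53 — meets.
  The complainant carries the last stage.
All stages carried — the complainant prevails on this issue.
Per-issue: Issue I → complainant; Issue II → licensee; Issue III → complainant. The complainant must prevail on at least one issue; overall, the complainant prevails.

complainant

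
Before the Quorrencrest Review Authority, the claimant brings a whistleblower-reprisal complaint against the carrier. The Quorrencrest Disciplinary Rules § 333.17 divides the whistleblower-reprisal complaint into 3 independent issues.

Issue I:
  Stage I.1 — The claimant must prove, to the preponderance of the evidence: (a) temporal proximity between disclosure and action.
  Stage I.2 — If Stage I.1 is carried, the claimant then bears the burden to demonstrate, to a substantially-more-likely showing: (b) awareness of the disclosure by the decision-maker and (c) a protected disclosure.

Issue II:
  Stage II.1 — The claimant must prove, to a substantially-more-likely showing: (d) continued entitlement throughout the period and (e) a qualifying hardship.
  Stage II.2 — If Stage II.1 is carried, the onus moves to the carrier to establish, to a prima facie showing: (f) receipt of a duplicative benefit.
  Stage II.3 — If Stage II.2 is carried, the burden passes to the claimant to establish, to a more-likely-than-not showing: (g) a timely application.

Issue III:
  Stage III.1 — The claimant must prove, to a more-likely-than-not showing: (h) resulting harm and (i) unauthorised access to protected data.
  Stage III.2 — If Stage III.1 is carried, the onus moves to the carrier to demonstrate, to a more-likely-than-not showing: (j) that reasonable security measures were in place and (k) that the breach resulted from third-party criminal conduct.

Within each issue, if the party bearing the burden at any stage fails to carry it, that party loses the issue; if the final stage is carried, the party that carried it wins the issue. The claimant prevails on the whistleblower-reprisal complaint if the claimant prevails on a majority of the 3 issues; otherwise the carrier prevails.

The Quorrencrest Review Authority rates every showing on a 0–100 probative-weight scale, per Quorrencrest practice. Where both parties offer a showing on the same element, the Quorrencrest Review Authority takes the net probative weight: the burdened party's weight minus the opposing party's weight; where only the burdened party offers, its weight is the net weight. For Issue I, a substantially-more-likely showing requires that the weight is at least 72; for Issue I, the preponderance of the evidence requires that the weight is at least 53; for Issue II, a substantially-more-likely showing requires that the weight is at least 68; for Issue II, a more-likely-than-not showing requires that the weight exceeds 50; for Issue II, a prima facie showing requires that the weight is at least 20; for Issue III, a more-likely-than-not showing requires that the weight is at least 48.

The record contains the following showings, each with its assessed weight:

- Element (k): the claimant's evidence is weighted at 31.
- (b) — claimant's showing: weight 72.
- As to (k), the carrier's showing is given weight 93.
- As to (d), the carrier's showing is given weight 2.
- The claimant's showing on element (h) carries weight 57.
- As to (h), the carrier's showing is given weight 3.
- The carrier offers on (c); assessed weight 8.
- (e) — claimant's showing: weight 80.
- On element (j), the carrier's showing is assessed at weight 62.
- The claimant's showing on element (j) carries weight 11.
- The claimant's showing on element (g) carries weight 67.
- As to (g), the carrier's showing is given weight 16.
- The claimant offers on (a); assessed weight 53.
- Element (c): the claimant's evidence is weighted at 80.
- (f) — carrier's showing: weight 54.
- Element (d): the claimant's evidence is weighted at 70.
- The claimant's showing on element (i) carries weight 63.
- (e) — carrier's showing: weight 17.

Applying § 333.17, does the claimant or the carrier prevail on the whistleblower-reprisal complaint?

— Issue I —
Stage I.1 (claimant, the preponderance of the evidence, weight is at least 53): (a) 53 ≥ 53 — meets.
  Stage I.1 is satisfied; the claimant continues to bear the burden.
Stage I.2 (claimant, a substantially-more-likely showing, weight is at least 72): (b) 72 ≥ 72 — meets; (c) net 80−8=72 ≥ 72 — meets.
  Stage I.2 carried; the final stage is satisfied.
Every stage carried; the claimant prevails on this issue.
— Issue II —
At Stage II.1 the claimant must meet a substantially-more-likely showing (weight is at least 68): on (d) the weight is 70 less the opposing 2 gives net 68, ≥ 68, so (d) meets the standard; on (e) the weight is 80 less the opposing 17 gives net 63, which does not reach 68, so (e) does not meet the standard.
  Stage II.1 not carried; the claimant fails its burden.
The carrier prevails on this issue.
— Issue III —
Stage III.1 — burden on claimant; standard: a more-likely-than-not showing (weight is at least 48).
    (h): 57 − 3 = 54 ≥ 48 [met]
    (i): 63 ≥ 48 [met]
  All elements met. The burden passes to the carrier.
Stage III.2 — burden on carrier; standard: a more-likely-than-not showing (weight is at least 48).
    (j): 62 − 11 = 51 ≥ 48 [met]
    (k): 93 − 31 = 62 ≥ 48 [met]
  All elements met at the final stage.
With every stage satisfied, the carrier prevails on this issue.
Per-issue: Issue I → claimant; Issue II → carrier; Issue III → carrier. The claimant must prevail on a majority of issues; overall, the carrier prevails.

carrier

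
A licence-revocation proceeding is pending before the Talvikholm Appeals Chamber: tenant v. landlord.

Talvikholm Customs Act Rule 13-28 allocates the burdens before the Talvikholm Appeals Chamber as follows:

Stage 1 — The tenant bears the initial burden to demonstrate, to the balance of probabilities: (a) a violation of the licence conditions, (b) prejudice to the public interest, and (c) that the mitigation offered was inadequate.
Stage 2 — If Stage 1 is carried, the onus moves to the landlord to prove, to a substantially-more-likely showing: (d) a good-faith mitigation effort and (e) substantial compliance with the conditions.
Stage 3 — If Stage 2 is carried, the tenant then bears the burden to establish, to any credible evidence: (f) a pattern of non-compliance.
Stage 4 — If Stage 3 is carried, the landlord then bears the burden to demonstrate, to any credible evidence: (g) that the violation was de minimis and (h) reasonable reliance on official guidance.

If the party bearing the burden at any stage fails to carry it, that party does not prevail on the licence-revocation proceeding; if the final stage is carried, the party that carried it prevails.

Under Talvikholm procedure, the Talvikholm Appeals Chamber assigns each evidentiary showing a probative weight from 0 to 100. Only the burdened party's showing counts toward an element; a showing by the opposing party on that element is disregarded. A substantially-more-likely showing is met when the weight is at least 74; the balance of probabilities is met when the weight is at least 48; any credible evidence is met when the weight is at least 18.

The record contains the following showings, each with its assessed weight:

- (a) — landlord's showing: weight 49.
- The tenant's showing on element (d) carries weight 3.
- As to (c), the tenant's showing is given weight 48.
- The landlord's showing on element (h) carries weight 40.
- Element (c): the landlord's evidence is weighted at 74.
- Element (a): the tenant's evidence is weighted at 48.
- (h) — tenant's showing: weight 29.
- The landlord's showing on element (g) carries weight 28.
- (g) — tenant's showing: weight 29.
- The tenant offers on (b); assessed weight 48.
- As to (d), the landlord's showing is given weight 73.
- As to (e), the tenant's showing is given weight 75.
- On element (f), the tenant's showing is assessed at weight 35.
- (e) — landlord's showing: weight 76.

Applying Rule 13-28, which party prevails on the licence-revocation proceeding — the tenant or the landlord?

tenant

At Stage 1 the tenant must meet the balance of probabilities (weight is at least 48): on (a) the weight is 48 (the landlord's 49 is given no effect), which does reach 48, so (a) meets the standard; on (b) the weight is 48, which does reach 48, so (b) meets the standard; on (c) the weight is 48 (the landlord's 74 is given no effect), ≥ 48, so (c) meets the standard.
  Stage 1 is satisfied; the onus moves to the landlord.
At Stage 2 the landlord must meet a substantially-more-likely showing (weight is at least 74): on (d) the weight is 73 (the tenant's 3 is given no effect), which does not reach 74, so (d) does not meet the standard; on (e) the weight is 76 (the tenant's 75 is given no effect), ≥ 74, so (e) meets the standard.
  The landlord does not carry Stage 2.
The analysis ends at Stage 2; the tenant prevails.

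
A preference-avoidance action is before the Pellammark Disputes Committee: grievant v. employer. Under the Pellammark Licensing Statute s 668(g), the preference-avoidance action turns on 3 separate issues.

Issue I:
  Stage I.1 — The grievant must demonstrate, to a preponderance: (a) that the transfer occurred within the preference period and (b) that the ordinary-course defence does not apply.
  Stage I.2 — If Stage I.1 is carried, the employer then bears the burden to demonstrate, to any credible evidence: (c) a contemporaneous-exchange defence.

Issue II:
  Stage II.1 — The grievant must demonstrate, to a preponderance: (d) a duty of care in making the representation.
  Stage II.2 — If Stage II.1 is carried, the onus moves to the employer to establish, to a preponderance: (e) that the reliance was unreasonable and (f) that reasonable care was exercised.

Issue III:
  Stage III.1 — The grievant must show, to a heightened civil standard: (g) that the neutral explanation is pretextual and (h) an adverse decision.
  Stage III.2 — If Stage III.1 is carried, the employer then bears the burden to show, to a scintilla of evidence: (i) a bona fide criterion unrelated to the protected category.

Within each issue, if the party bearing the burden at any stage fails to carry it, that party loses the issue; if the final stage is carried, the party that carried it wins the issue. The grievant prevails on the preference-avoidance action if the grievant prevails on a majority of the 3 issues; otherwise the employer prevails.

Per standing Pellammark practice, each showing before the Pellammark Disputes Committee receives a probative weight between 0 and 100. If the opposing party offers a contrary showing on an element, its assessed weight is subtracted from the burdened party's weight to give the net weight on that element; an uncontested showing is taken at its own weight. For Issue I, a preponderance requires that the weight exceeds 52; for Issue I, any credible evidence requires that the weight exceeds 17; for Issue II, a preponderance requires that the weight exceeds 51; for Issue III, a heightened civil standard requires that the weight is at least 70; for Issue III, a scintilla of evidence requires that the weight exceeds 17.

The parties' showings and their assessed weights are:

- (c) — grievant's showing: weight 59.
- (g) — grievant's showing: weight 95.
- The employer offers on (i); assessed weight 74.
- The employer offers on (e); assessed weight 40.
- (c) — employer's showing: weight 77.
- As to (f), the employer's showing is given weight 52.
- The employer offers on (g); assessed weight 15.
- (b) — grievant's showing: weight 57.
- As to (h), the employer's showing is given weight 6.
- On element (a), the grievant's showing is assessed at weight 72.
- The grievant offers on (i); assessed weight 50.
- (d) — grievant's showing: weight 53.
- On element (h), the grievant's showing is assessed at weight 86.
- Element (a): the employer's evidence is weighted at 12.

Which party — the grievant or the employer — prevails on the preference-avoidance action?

employer

— Issue I —
At Stage I.1 the grievant must meet a preponderance (weight exceeds 52): on (a) the weight is 72 less the opposing 12 gives net 60, which does exceed 52, so (a) meets the standard; on (b) the weight is 57, > 52, so (b) meets the standard.
  Stage I.1 is satisfied; the onus moves to the employer.
At Stage I.2 the employer must meet any credible evidence (weight exceeds 17): on (c) the weight is 77 less the opposing 59 gives net 18, > 17, so (c) meets the standard.
  All elements met at the final stage.
All stages carried — the employer prevails on this issue.
— Issue II —
Stage II.1 — burden on grievant; standard: a preponderance (weight exceeds 51).
    (d): 53 > 51 [met]
  Stage II.1 carried; the burden shifts to the employer.
Stage II.2 — burden on employer; standard: a preponderance (weight exceeds 51).
    (e): 40 ≤ 51 [not met]
    (f): 52 > 51 [met]
  Not every element is met, so the employer fails to carry Stage II.2.
The analysis ends at Stage II.2; the grievant prevails on this issue.
— Issue III —
Stage III.1 — burden on grievant; standard: a heightened civil standard (weight is at least 70).
    (g): 95 − 15 = 80 ≥ 70 [met]
    (h): 86 − 6 = 80 ≥ 70 [met]
  All elements met. The burden passes to the employer.
Stage III.2 — burden on employer; standard: a scintilla of evidence (weight exceeds 17).
    (i): 74 − 50 = 24 > 17 [met]
  All elements met at the final stage.
Every stage carried; the employer prevails on this issue.
Per-issue: Issue I → employer; Issue II → grievant; Issue III → employer. The grievant must prevail on a majority of issues; overall, the employer prevails.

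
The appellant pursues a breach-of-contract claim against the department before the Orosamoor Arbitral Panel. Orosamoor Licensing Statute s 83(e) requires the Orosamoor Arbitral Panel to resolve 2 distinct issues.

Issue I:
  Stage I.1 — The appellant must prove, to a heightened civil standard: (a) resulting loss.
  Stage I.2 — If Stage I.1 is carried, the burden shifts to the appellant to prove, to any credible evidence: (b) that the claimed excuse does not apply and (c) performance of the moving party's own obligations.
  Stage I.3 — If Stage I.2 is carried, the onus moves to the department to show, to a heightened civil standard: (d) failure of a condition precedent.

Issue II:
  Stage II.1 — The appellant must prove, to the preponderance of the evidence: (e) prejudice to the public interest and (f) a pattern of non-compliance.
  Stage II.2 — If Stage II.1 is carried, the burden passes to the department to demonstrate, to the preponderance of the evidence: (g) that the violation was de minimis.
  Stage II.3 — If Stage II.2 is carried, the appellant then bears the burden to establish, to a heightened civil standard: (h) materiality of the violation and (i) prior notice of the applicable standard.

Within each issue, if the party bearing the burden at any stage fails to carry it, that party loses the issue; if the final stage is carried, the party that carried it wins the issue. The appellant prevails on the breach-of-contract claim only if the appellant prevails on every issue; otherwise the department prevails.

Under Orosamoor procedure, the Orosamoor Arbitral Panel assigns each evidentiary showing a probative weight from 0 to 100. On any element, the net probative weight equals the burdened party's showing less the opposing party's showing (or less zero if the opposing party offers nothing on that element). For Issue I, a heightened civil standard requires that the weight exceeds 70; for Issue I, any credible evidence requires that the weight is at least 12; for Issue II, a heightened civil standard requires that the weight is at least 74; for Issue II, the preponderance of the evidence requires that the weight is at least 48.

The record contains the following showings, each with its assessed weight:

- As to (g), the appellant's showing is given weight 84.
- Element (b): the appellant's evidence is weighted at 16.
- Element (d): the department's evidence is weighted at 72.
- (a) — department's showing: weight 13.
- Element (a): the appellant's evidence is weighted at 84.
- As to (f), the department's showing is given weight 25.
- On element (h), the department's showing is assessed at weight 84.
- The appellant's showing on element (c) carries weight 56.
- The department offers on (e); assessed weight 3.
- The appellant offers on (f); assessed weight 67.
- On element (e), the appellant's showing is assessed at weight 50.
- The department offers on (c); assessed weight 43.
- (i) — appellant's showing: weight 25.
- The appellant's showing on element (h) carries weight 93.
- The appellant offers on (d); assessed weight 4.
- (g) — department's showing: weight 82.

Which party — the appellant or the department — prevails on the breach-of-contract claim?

department

— Issue I —
At Stage I.1 the appellant must meet a heightened civil standard (weight exceeds 70): on (a) the weight is 84 less the opposing 13 gives net 71, which does exceed 70, so (a) meets the standard.
  Stage I.1 carried; the burden remains with the appellant.
At Stage I.2 the appellant must meet any credible evidence (weight is at least 12): on (b) the weight is 16, which does reach 12, so (b) meets the standard; on (c) the weight is 56 less the opposing 43 gives net 13, which does reach 12, so (c) meets the standard.
  All elements met. The burden passes to the department.
At Stage I.3 the department must meet a heightened civil standard (weight exceeds 70): on (d) the weight is 72 less the opposing 4 gives net 68, ≤ 70, so (d) does not meet the standard.
  The department does not carry Stage I.3.
So the appellant prevails on this issue.
— Issue II —
Stage II.1 (appellant, the preponderance of the evidence, weight is at least 48): (e) net 50−3=47 < 48 — fails; (f) net 67−25=42 < 48 — fails.
  The appellant does not carry Stage II.1.
The department prevails on this issue.
Per-issue: Issue I → appellant; Issue II → department. The appellant must prevail on every issue; overall, the department prevails.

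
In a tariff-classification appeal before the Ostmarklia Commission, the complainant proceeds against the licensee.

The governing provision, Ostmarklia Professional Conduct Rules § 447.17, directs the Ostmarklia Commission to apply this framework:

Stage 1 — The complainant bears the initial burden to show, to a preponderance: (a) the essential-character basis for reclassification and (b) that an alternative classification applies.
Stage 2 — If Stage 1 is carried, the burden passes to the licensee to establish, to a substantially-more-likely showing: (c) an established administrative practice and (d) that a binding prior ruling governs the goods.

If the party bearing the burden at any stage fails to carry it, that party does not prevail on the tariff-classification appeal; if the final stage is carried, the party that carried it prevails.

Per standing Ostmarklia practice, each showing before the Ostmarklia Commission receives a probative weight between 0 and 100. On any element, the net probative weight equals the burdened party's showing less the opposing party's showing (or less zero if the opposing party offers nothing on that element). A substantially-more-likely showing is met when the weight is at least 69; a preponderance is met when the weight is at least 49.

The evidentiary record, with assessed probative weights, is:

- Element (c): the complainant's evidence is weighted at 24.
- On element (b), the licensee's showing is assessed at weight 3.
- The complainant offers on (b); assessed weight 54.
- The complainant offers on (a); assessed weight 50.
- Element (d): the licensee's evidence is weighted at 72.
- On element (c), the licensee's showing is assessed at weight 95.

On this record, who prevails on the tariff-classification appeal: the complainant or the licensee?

At Stage 1 the complainant must meet a preponderance (weight is at least 49): on (a) the weight is 50, which does reach 49, so (a) meets the standard; on (b) the weight is 54 less the opposing 3 gives net 51, ≥ 49, so (b) meets the standard.
  All elements met. The burden passes to the licensee.
At Stage 2 the licensee must meet a substantially-more-likely showing (weight is at least 69): on (c) the weight is 95 less the opposing 24 gives net 71, ≥ 69, so (c) meets the standard; on (d) the weight is 72, which does reach 69, so (d) meets the standard.
  The licensee carries the last stage.
All stages carried — the licensee prevails.

licensee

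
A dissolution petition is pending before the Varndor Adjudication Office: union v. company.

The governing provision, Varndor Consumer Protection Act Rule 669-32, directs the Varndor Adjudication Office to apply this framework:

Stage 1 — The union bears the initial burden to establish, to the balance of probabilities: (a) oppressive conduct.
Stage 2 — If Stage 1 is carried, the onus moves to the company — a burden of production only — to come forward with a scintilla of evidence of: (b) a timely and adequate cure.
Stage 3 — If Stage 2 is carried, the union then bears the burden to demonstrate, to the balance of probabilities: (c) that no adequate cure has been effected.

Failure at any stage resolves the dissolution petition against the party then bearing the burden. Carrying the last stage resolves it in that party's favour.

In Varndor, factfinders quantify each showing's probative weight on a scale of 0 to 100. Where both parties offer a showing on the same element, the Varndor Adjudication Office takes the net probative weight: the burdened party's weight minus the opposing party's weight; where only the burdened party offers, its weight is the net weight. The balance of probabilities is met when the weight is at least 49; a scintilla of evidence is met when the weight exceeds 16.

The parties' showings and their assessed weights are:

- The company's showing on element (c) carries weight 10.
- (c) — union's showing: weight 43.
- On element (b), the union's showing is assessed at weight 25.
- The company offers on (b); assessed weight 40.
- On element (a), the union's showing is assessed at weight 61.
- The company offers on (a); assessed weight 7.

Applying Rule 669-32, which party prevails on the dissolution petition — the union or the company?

Stage 1 — burden on union; standard: the balance of probabilities (weight is at least 49).
    (a): 61 − 7 = 54 ≥ 49 [met]
  All elements met. The burden passes to the company.
Stage 2 — burden on company; standard: a scintilla of evidence (weight exceeds 16).
    (b): 40 − 25 = 15 ≤ 16 [not met]
  Not every element is met, so the company fails to carry Stage 2.
The union prevails.

union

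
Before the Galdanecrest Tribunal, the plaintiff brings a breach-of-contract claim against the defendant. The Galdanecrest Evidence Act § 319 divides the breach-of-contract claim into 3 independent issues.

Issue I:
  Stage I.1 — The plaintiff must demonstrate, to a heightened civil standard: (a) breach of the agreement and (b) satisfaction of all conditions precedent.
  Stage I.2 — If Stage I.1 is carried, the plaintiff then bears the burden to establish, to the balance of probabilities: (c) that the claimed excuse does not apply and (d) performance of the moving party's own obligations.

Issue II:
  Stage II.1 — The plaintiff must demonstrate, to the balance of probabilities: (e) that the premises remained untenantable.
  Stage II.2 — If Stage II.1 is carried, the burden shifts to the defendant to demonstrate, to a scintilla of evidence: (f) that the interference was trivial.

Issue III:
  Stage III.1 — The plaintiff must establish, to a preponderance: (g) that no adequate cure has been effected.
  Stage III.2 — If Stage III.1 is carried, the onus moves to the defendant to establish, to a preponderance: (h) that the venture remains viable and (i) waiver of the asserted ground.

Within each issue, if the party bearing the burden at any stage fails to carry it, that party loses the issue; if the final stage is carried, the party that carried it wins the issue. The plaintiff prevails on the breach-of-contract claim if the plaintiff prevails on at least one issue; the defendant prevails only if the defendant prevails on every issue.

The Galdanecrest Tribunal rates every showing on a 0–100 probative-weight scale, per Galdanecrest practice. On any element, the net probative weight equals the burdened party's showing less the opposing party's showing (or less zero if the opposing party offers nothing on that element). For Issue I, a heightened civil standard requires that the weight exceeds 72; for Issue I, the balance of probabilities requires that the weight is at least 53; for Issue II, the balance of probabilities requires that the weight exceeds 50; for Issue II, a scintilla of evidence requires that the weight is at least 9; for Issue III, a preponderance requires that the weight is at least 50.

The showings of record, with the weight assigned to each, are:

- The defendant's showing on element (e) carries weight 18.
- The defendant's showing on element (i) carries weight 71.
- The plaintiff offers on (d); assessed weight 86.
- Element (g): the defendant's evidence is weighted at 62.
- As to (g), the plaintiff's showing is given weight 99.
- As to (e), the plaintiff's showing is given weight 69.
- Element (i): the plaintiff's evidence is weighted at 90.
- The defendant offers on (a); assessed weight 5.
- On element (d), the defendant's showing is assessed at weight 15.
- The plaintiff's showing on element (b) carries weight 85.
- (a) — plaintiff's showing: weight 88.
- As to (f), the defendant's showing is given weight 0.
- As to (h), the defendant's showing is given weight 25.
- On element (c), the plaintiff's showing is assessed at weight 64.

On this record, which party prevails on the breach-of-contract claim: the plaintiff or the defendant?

— Issue I —
Stage I.1 (plaintiff, a heightened civil standard, weight exceeds 72): (a) net 88−5=83 > 72 — meets; (b) 85 > 72 — meets.
  All elements met. The plaintiff retains the burden for Stage I.2.
Stage I.2 (plaintiff, the balance of probabilities, weight is at least 53): (c) 64 ≥ 53 — meets; (d) net 86−15=71 ≥ 53 — meets.
  All elements met at the final stage.
Every stage carried; the plaintiff prevails on this issue.
— Issue II —
Stage II.1 (plaintiff, the balance of probabilities, weight exceeds 50): (e) net 69−18=51 > 50 — meets.
  The plaintiff carries Stage II.1; the defendant now bears the burden.
Stage II.2 (defendant, a scintilla of evidence, weight is at least 9): (f) 0 < 9 — fails.
  The defendant does not carry Stage II.2.
The analysis ends at Stage II.2; the plaintiff prevails on this issue.
— Issue III —
At Stage III.1 the plaintiff must meet a preponderance (weight is at least 50): on (g) the weight is 99 less the opposing 62 gives net 37, which does not reach 50, so (g) does not meet the standard.
  The plaintiff does not carry Stage III.1.
The defendant prevails on this issue.
Per-issue: Issue I → plaintiff; Issue II → plaintiff; Issue III → defendant. The plaintiff must prevail on at least one issue; overall, the plaintiff prevails.

plaintiff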